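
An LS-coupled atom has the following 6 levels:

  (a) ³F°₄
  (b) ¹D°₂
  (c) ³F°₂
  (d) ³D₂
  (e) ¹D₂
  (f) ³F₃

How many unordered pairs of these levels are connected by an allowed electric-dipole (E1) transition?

4

(a)–(b): forbidden (parity, ΔS, ΔJ).
(a)–(c): forbidden (parity, ΔJ).
(a)–(d): forbidden (ΔJ).
(a)–(e): forbidden (ΔS, ΔJ).
(a)–(f): allowed.
(b)–(c): forbidden (parity, ΔS).
(b)–(d): forbidden (ΔS).
(b)–(e): allowed.
(b)–(f): forbidden (ΔS).
(c)–(d): allowed.
(c)–(e): forbidden (ΔS).
(c)–(f): allowed.
(d)–(e): forbidden (parity, ΔS).
(d)–(f): forbidden (parity).
(e)–(f): forbidden (parity, ΔS).
Allowed pairs: 4 of 15.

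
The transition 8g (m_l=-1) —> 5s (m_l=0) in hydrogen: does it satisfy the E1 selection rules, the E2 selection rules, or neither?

neither

Δl = 0 − 4 = -4; l_i + l_f = 4.
Δm_l = +1.
E1 (Δl = ±1, |Δm_l| ≤ 1): not satisfied.
E2 (Δl = 0,±2, l_i+l_f ≥ 2, |Δm_l| ≤ 2): not satisfied.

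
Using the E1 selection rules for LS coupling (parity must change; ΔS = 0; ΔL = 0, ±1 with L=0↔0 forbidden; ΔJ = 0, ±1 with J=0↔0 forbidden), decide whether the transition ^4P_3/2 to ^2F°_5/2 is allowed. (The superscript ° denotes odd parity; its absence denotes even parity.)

forbidden

Reading off the term symbols: S 3/2→1/2, L 1→3, J 3/2→5/2, parity even→odd.
ΔL = 0, ±1 (not L=0↔0): L: 1 → 3, ΔL = +2 — fails.
ΔS = 0: S: 3/2 → 1/2 — fails.
ΔJ = 0, ±1 (not J=0↔0): J: 3/2 → 5/2, ΔJ = +1 — passes.
Parity must change: even → odd — passes.
Rule(s) violated: ΔS, ΔL.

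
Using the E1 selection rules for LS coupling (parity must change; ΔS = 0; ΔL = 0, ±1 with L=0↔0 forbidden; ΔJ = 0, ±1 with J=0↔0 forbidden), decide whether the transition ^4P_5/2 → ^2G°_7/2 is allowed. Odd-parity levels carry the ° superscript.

Initial level: S=3/2, L=1, J=5/2, parity even. Final level: S=1/2, L=4, J=7/2, parity odd.
ΔS = 0: S: 3/2 → 1/2 — ✗.
Parity must change: even → odd — ✓.
ΔL = 0, ±1 (not L=0↔0): L: 1 → 4, ΔL = +3 — ✗.
ΔJ = 0, ±1 (not J=0↔0): J: 5/2 → 7/2, ΔJ = +1 — ✓.
Rule(s) violated: ΔS, ΔL.

forbidden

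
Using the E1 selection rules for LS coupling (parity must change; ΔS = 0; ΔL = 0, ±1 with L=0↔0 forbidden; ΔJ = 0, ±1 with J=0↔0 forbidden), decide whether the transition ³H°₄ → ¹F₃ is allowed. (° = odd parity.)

Parity must change: odd → even — satisfied.
ΔS = 0: S: 1 → 0 — violated.
ΔL = 0, ±1 (not L=0↔0): L: 5 → 3, ΔL = -2 — violated.
ΔJ = 0, ±1 (not J=0↔0): J: 4 → 3, ΔJ = -1 — satisfied.
Rule(s) violated: ΔS, ΔL.

forbidden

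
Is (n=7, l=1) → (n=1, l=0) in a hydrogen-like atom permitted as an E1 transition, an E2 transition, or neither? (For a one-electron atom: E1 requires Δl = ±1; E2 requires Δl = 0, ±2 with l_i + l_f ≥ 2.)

Δl = 0 − 1 = -1; l_i + l_f = 1.
E1 (Δl = ±1): satisfied.
E2 (Δl = 0,±2, l_i+l_f ≥ 2): not satisfied.

E1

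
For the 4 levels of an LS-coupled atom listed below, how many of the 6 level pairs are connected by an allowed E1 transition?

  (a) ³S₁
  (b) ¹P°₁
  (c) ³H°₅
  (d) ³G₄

(a)–(b): forbidden (ΔS).
(a)–(c): forbidden (ΔL, ΔJ).
(a)–(d): forbidden (parity, ΔL, ΔJ).
(b)–(c): forbidden (parity, ΔS, ΔL, ΔJ).
(b)–(d): forbidden (ΔS, ΔL, ΔJ).
(c)–(d): allowed.
Allowed pairs: 1 of 6.

1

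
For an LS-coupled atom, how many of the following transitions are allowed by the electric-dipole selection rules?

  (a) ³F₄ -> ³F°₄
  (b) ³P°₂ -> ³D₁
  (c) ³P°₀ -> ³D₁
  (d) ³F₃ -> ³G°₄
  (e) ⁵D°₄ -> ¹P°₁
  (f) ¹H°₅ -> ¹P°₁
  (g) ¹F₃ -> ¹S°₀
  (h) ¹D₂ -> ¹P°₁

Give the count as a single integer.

5

(a) allowed
(b) allowed
(c) allowed
(d) allowed
(e) forbidden (parity, ΔS, ΔJ fail)
(f) forbidden (parity, ΔL, ΔJ fail)
(g) forbidden (ΔL, ΔJ fail)
(h) allowed
Total allowed: 5 of 8.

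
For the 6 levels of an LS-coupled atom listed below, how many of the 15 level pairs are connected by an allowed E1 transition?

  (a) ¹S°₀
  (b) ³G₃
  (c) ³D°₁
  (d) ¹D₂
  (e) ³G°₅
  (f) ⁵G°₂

0

(a)–(b): forbidden (ΔS, ΔL, ΔJ).
(a)–(c): forbidden (parity, ΔS, ΔL).
(a)–(d): forbidden (ΔL, ΔJ).
(a)–(e): forbidden (parity, ΔS, ΔL, ΔJ).
(a)–(f): forbidden (parity, ΔS, ΔL, ΔJ).
(b)–(c): forbidden (ΔL, ΔJ).
(b)–(d): forbidden (parity, ΔS, ΔL).
(b)–(e): forbidden (ΔJ).
(b)–(f): forbidden (ΔS).
(c)–(d): forbidden (ΔS).
(c)–(e): forbidden (parity, ΔL, ΔJ).
(c)–(f): forbidden (parity, ΔS, ΔL).
(d)–(e): forbidden (ΔS, ΔL, ΔJ).
(d)–(f): forbidden (ΔS, ΔL).
(e)–(f): forbidden (parity, ΔS, ΔJ).
Allowed pairs: 0 of 15.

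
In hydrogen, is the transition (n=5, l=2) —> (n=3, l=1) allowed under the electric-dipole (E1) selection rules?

l: 2 → 1 (Δl = -1). Δl = ±1 ✓.
All E1 selection rules are satisfied.

allowed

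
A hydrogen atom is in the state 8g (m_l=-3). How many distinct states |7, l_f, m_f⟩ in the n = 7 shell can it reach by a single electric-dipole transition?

5

E1 requires Δl = ±1, so l_f ∈ {3, 5}; with 0 ≤ l_f ≤ n_f−1 = 6, the allowed l_f values are {3, 5}.
For l_f = 3: m_f ∈ {m_i−1, m_i, m_i+1} ∩ [−3, 3] = {-3, -2} → 2 states.
For l_f = 5: m_f ∈ {m_i−1, m_i, m_i+1} ∩ [−5, 5] = {-4, -3, -2} → 3 states.
Total: 5.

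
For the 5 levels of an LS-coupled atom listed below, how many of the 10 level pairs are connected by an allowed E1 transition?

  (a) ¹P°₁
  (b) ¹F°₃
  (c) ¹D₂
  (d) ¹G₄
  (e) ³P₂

(a)–(b): forbidden (parity, ΔL, ΔJ).
(a)–(c): allowed.
(a)–(d): forbidden (ΔL, ΔJ).
(a)–(e): forbidden (ΔS).
(b)–(c): allowed.
(b)–(d): allowed.
(b)–(e): forbidden (ΔS, ΔL).
(c)–(d): forbidden (parity, ΔL, ΔJ).
(c)–(e): forbidden (parity, ΔS).
(d)–(e): forbidden (parity, ΔS, ΔL, ΔJ).
Allowed pairs: 3 of 10.

3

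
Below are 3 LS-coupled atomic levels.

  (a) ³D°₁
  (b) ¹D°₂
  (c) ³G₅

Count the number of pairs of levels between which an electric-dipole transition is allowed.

(a)–(b): forbidden (parity, ΔS).
(a)–(c): forbidden (ΔL, ΔJ).
(b)–(c): forbidden (ΔS, ΔL, ΔJ).
Allowed pairs: 0 of 3.

0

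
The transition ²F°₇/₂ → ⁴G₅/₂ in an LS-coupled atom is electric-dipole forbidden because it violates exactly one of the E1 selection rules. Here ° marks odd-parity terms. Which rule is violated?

Reading off the term symbols: S 1/2→3/2, L 3→4, J 7/2→5/2, parity odd→even.
Parity must change: odd → even — passes.
ΔS = 0: S: 1/2 → 3/2 — fails.
ΔL = 0, ±1 (not L=0↔0): L: 3 → 4, ΔL = +1 — passes.
ΔJ = 0, ±1 (not J=0↔0): J: 7/2 → 5/2, ΔJ = -1 — passes.

the ΔS = 0 rule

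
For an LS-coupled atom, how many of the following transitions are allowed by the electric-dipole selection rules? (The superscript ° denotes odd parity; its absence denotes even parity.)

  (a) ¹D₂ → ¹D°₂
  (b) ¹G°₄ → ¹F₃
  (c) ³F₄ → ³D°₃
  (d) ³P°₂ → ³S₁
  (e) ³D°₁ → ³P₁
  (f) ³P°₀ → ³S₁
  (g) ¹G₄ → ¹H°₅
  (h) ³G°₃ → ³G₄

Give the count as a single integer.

8

(a) allowed
(b) allowed
(c) allowed
(d) allowed
(e) allowed
(f) allowed
(g) allowed
(h) allowed
Total allowed: 8 of 8.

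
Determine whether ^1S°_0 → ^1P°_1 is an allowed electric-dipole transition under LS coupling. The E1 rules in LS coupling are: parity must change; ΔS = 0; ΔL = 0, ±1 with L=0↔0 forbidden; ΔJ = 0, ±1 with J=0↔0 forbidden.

Reading off the term symbols: S 0→0, L 0→1, J 0→1, parity odd→odd.
ΔJ = 0, ±1 (not J=0↔0): J: 0 → 1, ΔJ = +1 — ✓.
ΔL = 0, ±1 (not L=0↔0): L: 0 → 1, ΔL = +1 — ✓.
ΔS = 0: S: 0 → 0 — ✓.
Parity must change: odd → odd — ✗.
Rule(s) violated: parity.

forbidden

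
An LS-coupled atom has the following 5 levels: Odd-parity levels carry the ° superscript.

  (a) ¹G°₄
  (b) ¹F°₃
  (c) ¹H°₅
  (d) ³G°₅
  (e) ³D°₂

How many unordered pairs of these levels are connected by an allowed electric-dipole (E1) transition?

0

(a)–(b): forbidden (parity).
(a)–(c): forbidden (parity).
(a)–(d): forbidden (parity, ΔS).
(a)–(e): forbidden (parity, ΔS, ΔL, ΔJ).
(b)–(c): forbidden (parity, ΔL, ΔJ).
(b)–(d): forbidden (parity, ΔS, ΔJ).
(b)–(e): forbidden (parity, ΔS).
(c)–(d): forbidden (parity, ΔS).
(c)–(e): forbidden (parity, ΔS, ΔL, ΔJ).
(d)–(e): forbidden (parity, ΔL, ΔJ).
Allowed pairs: 0 of 10.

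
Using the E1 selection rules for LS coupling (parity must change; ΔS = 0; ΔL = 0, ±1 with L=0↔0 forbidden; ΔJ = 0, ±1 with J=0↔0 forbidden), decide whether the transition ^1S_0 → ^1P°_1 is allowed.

Parity must change: even → odd — satisfied.
ΔS = 0: S: 0 → 0 — satisfied.
ΔL = 0, ±1 (not L=0↔0): L: 0 → 1, ΔL = +1 — satisfied.
ΔJ = 0, ±1 (not J=0↔0): J: 0 → 1, ΔJ = +1 — satisfied.
All four E1 rules are satisfied.

allowed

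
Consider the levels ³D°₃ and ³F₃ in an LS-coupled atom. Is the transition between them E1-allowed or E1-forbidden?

ΔL = 0, ±1 (not L=0↔0): L: 2 → 3, ΔL = +1 — ✓.
ΔS = 0: S: 1 → 1 — ✓.
ΔJ = 0, ±1 (not J=0↔0): J: 3 → 3, ΔJ = +0 — ✓.
Parity must change: odd → even — ✓.
All four E1 rules are satisfied.

allowed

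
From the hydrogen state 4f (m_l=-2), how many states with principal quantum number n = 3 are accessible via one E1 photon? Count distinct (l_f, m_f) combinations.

E1 requires Δl = ±1, so l_f ∈ {2, 4}; with 0 ≤ l_f ≤ n_f−1 = 2, the allowed l_f values are {2}.
For l_f = 2: m_f ∈ {m_i−1, m_i, m_i+1} ∩ [−2, 2] = {-2, -1} → 2 states.
Total: 2.

2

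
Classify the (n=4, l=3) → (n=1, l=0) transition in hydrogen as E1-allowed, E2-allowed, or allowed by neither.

Δl = 0 − 3 = -3; l_i + l_f = 3.
E1 (Δl = ±1): not satisfied.
E2 (Δl = 0,±2, l_i+l_f ≥ 2): not satisfied.

neither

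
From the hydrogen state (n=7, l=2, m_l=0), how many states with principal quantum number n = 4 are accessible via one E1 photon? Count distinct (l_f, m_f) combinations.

E1 requires Δl = ±1, so l_f ∈ {1, 3}; with 0 ≤ l_f ≤ n_f−1 = 3, the allowed l_f values are {1, 3}.
For l_f = 1: m_f ∈ {m_i−1, m_i, m_i+1} ∩ [−1, 1] = {-1, 0, 1} → 3 states.
For l_f = 3: m_f ∈ {m_i−1, m_i, m_i+1} ∩ [−3, 3] = {-1, 0, 1} → 3 states.
Total: 6.

6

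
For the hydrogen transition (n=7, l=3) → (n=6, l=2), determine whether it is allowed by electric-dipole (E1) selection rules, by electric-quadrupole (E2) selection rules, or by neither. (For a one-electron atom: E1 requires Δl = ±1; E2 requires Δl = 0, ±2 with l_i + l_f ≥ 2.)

Δl = 2 − 3 = -1; l_i + l_f = 5.
E1 (Δl = ±1): satisfied.
E2 (Δl = 0,±2, l_i+l_f ≥ 2): not satisfied.

E1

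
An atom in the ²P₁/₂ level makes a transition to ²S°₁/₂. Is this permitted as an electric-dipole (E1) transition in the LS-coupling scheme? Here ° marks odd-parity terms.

allowed

Parity must change: even → odd — ok.
ΔS = 0: S: 1/2 → 1/2 — ok.
ΔL = 0, ±1 (not L=0↔0): L: 1 → 0, ΔL = -1 — ok.
ΔJ = 0, ±1 (not J=0↔0): J: 1/2 → 1/2, ΔJ = +0 — ok.
All four E1 rules are satisfied.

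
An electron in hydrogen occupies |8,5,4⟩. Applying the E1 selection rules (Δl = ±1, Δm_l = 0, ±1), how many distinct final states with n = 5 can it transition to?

E1 requires Δl = ±1, so l_f ∈ {4, 6}; with 0 ≤ l_f ≤ n_f−1 = 4, the allowed l_f values are {4}.
For l_f = 4: m_f ∈ {m_i−1, m_i, m_i+1} ∩ [−4, 4] = {3, 4} → 2 states.
Total: 2.

2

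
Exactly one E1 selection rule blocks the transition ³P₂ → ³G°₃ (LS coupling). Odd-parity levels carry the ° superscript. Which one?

Parity must change: even → odd — ok.
ΔJ = 0, ±1 (not J=0↔0): J: 2 → 3, ΔJ = +1 — ok.
ΔS = 0: S: 1 → 1 — ok.
ΔL = 0, ±1 (not L=0↔0): L: 1 → 4, ΔL = +3 — fails.

the ΔL = 0, ±1 rule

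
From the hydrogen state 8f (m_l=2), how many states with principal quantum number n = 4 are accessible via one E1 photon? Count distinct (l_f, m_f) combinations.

2

E1 requires Δl = ±1, so l_f ∈ {2, 4}; with 0 ≤ l_f ≤ n_f−1 = 3, the allowed l_f values are {2}.
For l_f = 2: m_f ∈ {m_i−1, m_i, m_i+1} ∩ [−2, 2] = {1, 2} → 2 states.
Total: 2.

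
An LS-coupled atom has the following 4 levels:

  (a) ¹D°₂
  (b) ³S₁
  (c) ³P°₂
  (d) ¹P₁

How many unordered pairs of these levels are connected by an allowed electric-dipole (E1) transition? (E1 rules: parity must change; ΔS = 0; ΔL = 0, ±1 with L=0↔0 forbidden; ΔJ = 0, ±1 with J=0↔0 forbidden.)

2

(a)–(b): forbidden (ΔS, ΔL).
(a)–(c): forbidden (parity, ΔS).
(a)–(d): allowed.
(b)–(c): allowed.
(b)–(d): forbidden (parity, ΔS).
(c)–(d): forbidden (ΔS).
Allowed pairs: 2 of 6.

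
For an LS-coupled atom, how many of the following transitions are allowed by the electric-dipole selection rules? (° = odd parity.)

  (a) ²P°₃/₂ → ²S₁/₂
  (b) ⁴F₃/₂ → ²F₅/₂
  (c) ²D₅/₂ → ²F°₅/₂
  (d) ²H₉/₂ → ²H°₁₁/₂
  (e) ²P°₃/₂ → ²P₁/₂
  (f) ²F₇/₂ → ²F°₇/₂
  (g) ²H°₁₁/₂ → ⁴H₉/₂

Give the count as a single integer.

(a) allowed
(b) forbidden (parity, ΔS fail)
(c) allowed
(d) allowed
(e) allowed
(f) allowed
(g) forbidden (ΔS fails)
Total allowed: 5 of 7.

5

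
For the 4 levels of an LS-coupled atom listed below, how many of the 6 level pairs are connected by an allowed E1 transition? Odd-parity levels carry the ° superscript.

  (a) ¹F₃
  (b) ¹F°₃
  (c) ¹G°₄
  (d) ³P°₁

(a)–(b): allowed.
(a)–(c): allowed.
(a)–(d): forbidden (ΔS, ΔL, ΔJ).
(b)–(c): forbidden (parity).
(b)–(d): forbidden (parity, ΔS, ΔL, ΔJ).
(c)–(d): forbidden (parity, ΔS, ΔL, ΔJ).
Allowed pairs: 2 of 6.

2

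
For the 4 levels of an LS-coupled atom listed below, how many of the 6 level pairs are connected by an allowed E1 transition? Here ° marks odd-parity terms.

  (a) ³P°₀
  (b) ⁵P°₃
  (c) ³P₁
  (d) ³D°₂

(a)–(b): forbidden (parity, ΔS, ΔJ).
(a)–(c): allowed.
(a)–(d): forbidden (parity, ΔJ).
(b)–(c): forbidden (ΔS, ΔJ).
(b)–(d): forbidden (parity, ΔS).
(c)–(d): allowed.
Allowed pairs: 2 of 6.

2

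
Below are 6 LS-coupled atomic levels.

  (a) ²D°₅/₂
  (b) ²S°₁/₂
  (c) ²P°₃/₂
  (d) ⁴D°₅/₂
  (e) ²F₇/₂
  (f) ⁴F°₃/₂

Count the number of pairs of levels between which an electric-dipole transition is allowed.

1

(a)–(b): forbidden (parity, ΔL, ΔJ).
(a)–(c): forbidden (parity).
(a)–(d): forbidden (parity, ΔS).
(a)–(e): allowed.
(a)–(f): forbidden (parity, ΔS).
(b)–(c): forbidden (parity).
(b)–(d): forbidden (parity, ΔS, ΔL, ΔJ).
(b)–(e): forbidden (ΔL, ΔJ).
(b)–(f): forbidden (parity, ΔS, ΔL).
(c)–(d): forbidden (parity, ΔS).
(c)–(e): forbidden (ΔL, ΔJ).
(c)–(f): forbidden (parity, ΔS, ΔL).
(d)–(e): forbidden (ΔS).
(d)–(f): forbidden (parity).
(e)–(f): forbidden (ΔS, ΔJ).
Allowed pairs: 1 of 15.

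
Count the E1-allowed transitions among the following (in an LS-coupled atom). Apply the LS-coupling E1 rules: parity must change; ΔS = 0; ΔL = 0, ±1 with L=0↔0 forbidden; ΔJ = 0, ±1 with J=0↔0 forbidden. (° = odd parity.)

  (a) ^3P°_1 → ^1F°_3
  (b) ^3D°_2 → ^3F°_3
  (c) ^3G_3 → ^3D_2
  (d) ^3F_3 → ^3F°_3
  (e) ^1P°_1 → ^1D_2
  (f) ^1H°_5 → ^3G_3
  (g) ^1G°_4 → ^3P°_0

2

(a) forbidden (parity, ΔS, ΔL, ΔJ fail)
(b) forbidden (parity fails)
(c) forbidden (parity, ΔL fail)
(d) allowed
(e) allowed
(f) forbidden (ΔS, ΔJ fail)
(g) forbidden (parity, ΔS, ΔL, ΔJ fail)
Total allowed: 2 of 7.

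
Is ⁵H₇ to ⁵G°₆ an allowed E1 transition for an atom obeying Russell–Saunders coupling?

Reading off the term symbols: S 2→2, L 5→4, J 7→6, parity even→odd.
ΔJ = 0, ±1 (not J=0↔0): J: 7 → 6, ΔJ = -1 — satisfied.
ΔS = 0: S: 2 → 2 — satisfied.
Parity must change: even → odd — satisfied.
ΔL = 0, ±1 (not L=0↔0): L: 5 → 4, ΔL = -1 — satisfied.
All four E1 rules are satisfied.

allowed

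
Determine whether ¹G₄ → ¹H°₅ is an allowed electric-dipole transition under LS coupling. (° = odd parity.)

Initial level: S=0, L=4, J=4, parity even. Final level: S=0, L=5, J=5, parity odd.
Parity must change: even → odd — satisfied.
ΔS = 0: S: 0 → 0 — satisfied.
ΔL = 0, ±1 (not L=0↔0): L: 4 → 5, ΔL = +1 — satisfied.
ΔJ = 0, ±1 (not J=0↔0): J: 4 → 5, ΔJ = +1 — satisfied.
All four E1 rules are satisfied.

allowed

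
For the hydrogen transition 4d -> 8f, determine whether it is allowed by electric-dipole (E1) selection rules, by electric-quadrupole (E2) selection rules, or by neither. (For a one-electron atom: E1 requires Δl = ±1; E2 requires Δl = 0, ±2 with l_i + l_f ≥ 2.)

Δl = 3 − 2 = +1; l_i + l_f = 5.
E1 (Δl = ±1): satisfied.
E2 (Δl = 0,±2, l_i+l_f ≥ 2): not satisfied.

E1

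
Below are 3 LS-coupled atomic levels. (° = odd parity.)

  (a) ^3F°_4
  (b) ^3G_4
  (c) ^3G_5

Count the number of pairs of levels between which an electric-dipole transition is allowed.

2

(a)–(b): allowed.
(a)–(c): allowed.
(b)–(c): forbidden (parity).
Allowed pairs: 2 of 3.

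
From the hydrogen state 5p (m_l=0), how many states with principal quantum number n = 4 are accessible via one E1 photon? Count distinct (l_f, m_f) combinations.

4

E1 requires Δl = ±1, so l_f ∈ {0, 2}; with 0 ≤ l_f ≤ n_f−1 = 3, the allowed l_f values are {0, 2}.
For l_f = 0: m_f ∈ {m_i−1, m_i, m_i+1} ∩ [−0, 0] = {0} → 1 state.
For l_f = 2: m_f ∈ {m_i−1, m_i, m_i+1} ∩ [−2, 2] = {-1, 0, 1} → 3 states.
Total: 4.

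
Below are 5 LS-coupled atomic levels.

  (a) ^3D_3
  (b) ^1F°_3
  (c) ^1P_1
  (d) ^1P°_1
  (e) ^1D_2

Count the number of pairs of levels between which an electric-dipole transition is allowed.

(a)–(b): forbidden (ΔS).
(a)–(c): forbidden (parity, ΔS, ΔJ).
(a)–(d): forbidden (ΔS, ΔJ).
(a)–(e): forbidden (parity, ΔS).
(b)–(c): forbidden (ΔL, ΔJ).
(b)–(d): forbidden (parity, ΔL, ΔJ).
(b)–(e): allowed.
(c)–(d): allowed.
(c)–(e): forbidden (parity).
(d)–(e): allowed.
Allowed pairs: 3 of 10.

3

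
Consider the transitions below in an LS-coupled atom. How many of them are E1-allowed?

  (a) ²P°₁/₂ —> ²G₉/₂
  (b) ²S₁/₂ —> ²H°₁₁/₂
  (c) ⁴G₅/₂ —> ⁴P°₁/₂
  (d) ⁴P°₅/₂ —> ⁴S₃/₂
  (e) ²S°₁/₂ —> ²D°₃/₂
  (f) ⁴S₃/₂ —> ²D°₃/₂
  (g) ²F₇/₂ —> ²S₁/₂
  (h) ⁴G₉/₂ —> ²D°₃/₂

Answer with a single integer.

1

(a) forbidden (ΔL, ΔJ fail)
(b) forbidden (ΔL, ΔJ fail)
(c) forbidden (ΔL, ΔJ fail)
(d) allowed
(e) forbidden (parity, ΔL fail)
(f) forbidden (ΔS, ΔL fail)
(g) forbidden (parity, ΔL, ΔJ fail)
(h) forbidden (ΔS, ΔL, ΔJ fail)
Total allowed: 1 of 8.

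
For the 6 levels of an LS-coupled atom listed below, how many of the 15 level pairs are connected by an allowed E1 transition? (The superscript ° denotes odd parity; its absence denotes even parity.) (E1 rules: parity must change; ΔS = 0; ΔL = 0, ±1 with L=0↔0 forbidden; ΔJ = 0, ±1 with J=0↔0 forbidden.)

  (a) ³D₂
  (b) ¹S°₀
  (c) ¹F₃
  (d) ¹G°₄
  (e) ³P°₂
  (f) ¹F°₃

3

(a)–(b): forbidden (ΔS, ΔL, ΔJ).
(a)–(c): forbidden (parity, ΔS).
(a)–(d): forbidden (ΔS, ΔL, ΔJ).
(a)–(e): allowed.
(a)–(f): forbidden (ΔS).
(b)–(c): forbidden (ΔL, ΔJ).
(b)–(d): forbidden (parity, ΔL, ΔJ).
(b)–(e): forbidden (parity, ΔS, ΔJ).
(b)–(f): forbidden (parity, ΔL, ΔJ).
(c)–(d): allowed.
(c)–(e): forbidden (ΔS, ΔL).
(c)–(f): allowed.
(d)–(e): forbidden (parity, ΔS, ΔL, ΔJ).
(d)–(f): forbidden (parity).
(e)–(f): forbidden (parity, ΔS, ΔL).
Allowed pairs: 3 of 15.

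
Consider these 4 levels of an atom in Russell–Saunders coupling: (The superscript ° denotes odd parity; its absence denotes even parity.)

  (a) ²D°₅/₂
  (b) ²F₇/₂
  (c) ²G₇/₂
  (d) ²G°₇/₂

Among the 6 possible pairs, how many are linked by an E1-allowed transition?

(a)–(b): allowed.
(a)–(c): forbidden (ΔL).
(a)–(d): forbidden (parity, ΔL).
(b)–(c): forbidden (parity).
(b)–(d): allowed.
(c)–(d): allowed.
Allowed pairs: 3 of 6.

3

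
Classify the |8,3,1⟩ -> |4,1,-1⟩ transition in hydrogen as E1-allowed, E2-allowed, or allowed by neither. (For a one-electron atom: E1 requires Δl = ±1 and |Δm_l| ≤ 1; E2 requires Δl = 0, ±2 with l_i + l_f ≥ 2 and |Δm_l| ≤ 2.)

E2

Δl = 1 − 3 = -2; l_i + l_f = 4.
Δm_l = -2.
E1 (Δl = ±1, |Δm_l| ≤ 1): not satisfied.
E2 (Δl = 0,±2, l_i+l_f ≥ 2, |Δm_l| ≤ 2): satisfied.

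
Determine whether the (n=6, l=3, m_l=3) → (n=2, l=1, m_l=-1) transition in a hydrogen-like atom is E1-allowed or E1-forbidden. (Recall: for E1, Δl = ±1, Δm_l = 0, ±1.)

forbidden

Initial l = 3, final l = 1, so Δl = -2. E1 requires Δl = ±1: fails.
m_l: 3 → -1 (Δm_l = -4). |Δm_l| ≤ 1 fails.
The transition is electric-dipole forbidden.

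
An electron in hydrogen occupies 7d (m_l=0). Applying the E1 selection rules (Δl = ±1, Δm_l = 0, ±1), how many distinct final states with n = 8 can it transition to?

E1 requires Δl = ±1, so l_f ∈ {1, 3}; with 0 ≤ l_f ≤ n_f−1 = 7, the allowed l_f values are {1, 3}.
For l_f = 1: m_f ∈ {m_i−1, m_i, m_i+1} ∩ [−1, 1] = {-1, 0, 1} → 3 states.
For l_f = 3: m_f ∈ {m_i−1, m_i, m_i+1} ∩ [−3, 3] = {-1, 0, 1} → 3 states.
Total: 6.

6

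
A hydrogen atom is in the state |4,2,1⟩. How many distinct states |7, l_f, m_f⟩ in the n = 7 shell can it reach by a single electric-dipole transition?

E1 requires Δl = ±1, so l_f ∈ {1, 3}; with 0 ≤ l_f ≤ n_f−1 = 6, the allowed l_f values are {1, 3}.
For l_f = 1: m_f ∈ {m_i−1, m_i, m_i+1} ∩ [−1, 1] = {0, 1} → 2 states.
For l_f = 3: m_f ∈ {m_i−1, m_i, m_i+1} ∩ [−3, 3] = {0, 1, 2} → 3 states.
Total: 5.

5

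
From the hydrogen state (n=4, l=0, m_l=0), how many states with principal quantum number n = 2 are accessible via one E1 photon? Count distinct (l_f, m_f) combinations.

E1 requires Δl = ±1, so l_f ∈ {-1, 1}; with 0 ≤ l_f ≤ n_f−1 = 1, the allowed l_f values are {1}.
For l_f = 1: m_f ∈ {m_i−1, m_i, m_i+1} ∩ [−1, 1] = {-1, 0, 1} → 3 states.
Total: 3.

3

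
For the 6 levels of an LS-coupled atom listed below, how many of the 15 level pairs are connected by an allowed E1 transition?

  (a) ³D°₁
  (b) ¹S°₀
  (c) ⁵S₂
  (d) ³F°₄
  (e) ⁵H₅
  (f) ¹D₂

0

(a)–(b): forbidden (parity, ΔS, ΔL).
(a)–(c): forbidden (ΔS, ΔL).
(a)–(d): forbidden (parity, ΔJ).
(a)–(e): forbidden (ΔS, ΔL, ΔJ).
(a)–(f): forbidden (ΔS).
(b)–(c): forbidden (ΔS, ΔL, ΔJ).
(b)–(d): forbidden (parity, ΔS, ΔL, ΔJ).
(b)–(e): forbidden (ΔS, ΔL, ΔJ).
(b)–(f): forbidden (ΔL, ΔJ).
(c)–(d): forbidden (ΔS, ΔL, ΔJ).
(c)–(e): forbidden (parity, ΔL, ΔJ).
(c)–(f): forbidden (parity, ΔS, ΔL).
(d)–(e): forbidden (ΔS, ΔL).
(d)–(f): forbidden (ΔS, ΔJ).
(e)–(f): forbidden (parity, ΔS, ΔL, ΔJ).
Allowed pairs: 0 of 15.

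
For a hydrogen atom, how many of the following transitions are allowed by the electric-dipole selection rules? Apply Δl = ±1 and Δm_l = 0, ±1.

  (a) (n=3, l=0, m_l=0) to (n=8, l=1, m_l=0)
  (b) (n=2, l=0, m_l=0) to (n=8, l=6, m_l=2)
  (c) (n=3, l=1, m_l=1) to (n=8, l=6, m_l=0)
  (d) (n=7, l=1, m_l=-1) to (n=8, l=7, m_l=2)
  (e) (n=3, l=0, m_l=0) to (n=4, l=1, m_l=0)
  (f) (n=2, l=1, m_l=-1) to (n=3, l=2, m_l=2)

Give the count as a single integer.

(a) allowed
(b) forbidden — Δl = +6 (E1 requires Δl = ±1); Δm_l = +2 (E1 requires Δm_l = 0, ±1)
(c) forbidden — Δl = +5 (E1 requires Δl = ±1)
(d) forbidden — Δl = +6 (E1 requires Δl = ±1); Δm_l = +3 (E1 requires Δm_l = 0, ±1)
(e) allowed
(f) forbidden — Δm_l = +3 (E1 requires Δm_l = 0, ±1)
Total allowed: 2 of 6.

2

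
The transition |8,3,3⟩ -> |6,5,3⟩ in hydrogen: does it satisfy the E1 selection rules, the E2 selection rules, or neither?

Δl = 5 − 3 = +2; l_i + l_f = 8.
Δm_l = +0.
E1 (Δl = ±1, |Δm_l| ≤ 1): not satisfied.
E2 (Δl = 0,±2, l_i+l_f ≥ 2, |Δm_l| ≤ 2): satisfied.

E2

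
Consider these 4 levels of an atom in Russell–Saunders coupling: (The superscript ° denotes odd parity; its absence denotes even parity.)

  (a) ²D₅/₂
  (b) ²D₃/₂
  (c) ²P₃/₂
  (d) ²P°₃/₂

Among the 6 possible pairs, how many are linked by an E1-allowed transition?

(a)–(b): forbidden (parity).
(a)–(c): forbidden (parity).
(a)–(d): allowed.
(b)–(c): forbidden (parity).
(b)–(d): allowed.
(c)–(d): allowed.
Allowed pairs: 3 of 6.

3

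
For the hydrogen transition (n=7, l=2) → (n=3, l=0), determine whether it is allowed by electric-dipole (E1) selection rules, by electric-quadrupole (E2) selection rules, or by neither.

E2

Δl = 0 − 2 = -2; l_i + l_f = 2.
E1 (Δl = ±1): not satisfied.
E2 (Δl = 0,±2, l_i+l_f ≥ 2): satisfied.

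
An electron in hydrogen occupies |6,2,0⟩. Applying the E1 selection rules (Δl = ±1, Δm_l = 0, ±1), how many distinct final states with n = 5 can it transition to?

6

E1 requires Δl = ±1, so l_f ∈ {1, 3}; with 0 ≤ l_f ≤ n_f−1 = 4, the allowed l_f values are {1, 3}.
For l_f = 1: m_f ∈ {m_i−1, m_i, m_i+1} ∩ [−1, 1] = {-1, 0, 1} → 3 states.
For l_f = 3: m_f ∈ {m_i−1, m_i, m_i+1} ∩ [−3, 3] = {-1, 0, 1} → 3 states.
Total: 6.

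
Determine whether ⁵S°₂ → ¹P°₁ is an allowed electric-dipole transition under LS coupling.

Initial level: S=2, L=0, J=2, parity odd. Final level: S=0, L=1, J=1, parity odd.
Parity must change: odd → odd — violated.
ΔS = 0: S: 2 → 0 — violated.
ΔL = 0, ±1 (not L=0↔0): L: 0 → 1, ΔL = +1 — satisfied.
ΔJ = 0, ±1 (not J=0↔0): J: 2 → 1, ΔJ = -1 — satisfied.
Rule(s) violated: parity, ΔS.

forbidden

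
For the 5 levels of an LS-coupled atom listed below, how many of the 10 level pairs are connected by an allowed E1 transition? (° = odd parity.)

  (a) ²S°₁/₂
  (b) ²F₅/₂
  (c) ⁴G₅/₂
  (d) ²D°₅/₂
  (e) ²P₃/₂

(a)–(b): forbidden (ΔL, ΔJ).
(a)–(c): forbidden (ΔS, ΔL, ΔJ).
(a)–(d): forbidden (parity, ΔL, ΔJ).
(a)–(e): allowed.
(b)–(c): forbidden (parity, ΔS).
(b)–(d): allowed.
(b)–(e): forbidden (parity, ΔL).
(c)–(d): forbidden (ΔS, ΔL).
(c)–(e): forbidden (parity, ΔS, ΔL).
(d)–(e): allowed.
Allowed pairs: 3 of 10.

3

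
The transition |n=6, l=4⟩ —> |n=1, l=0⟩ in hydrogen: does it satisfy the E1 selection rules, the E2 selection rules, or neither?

neither

Δl = 0 − 4 = -4; l_i + l_f = 4.
E1 (Δl = ±1): not satisfied.
E2 (Δl = 0,±2, l_i+l_f ≥ 2): not satisfied.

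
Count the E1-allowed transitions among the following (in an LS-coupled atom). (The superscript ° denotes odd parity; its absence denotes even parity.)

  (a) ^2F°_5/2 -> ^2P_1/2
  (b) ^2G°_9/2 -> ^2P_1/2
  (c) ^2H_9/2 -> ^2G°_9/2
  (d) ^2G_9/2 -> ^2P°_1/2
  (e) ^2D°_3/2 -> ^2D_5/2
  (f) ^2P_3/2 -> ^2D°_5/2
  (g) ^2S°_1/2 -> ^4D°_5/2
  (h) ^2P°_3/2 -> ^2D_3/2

(a) forbidden (ΔL, ΔJ fail)
(b) forbidden (ΔL, ΔJ fail)
(c) allowed
(d) forbidden (ΔL, ΔJ fail)
(e) allowed
(f) allowed
(g) forbidden (parity, ΔS, ΔL, ΔJ fail)
(h) allowed
Total allowed: 4 of 8.

4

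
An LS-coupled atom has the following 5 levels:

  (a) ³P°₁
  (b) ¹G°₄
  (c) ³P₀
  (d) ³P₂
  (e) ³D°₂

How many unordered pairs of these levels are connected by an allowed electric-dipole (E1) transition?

3

(a)–(b): forbidden (parity, ΔS, ΔL, ΔJ).
(a)–(c): allowed.
(a)–(d): allowed.
(a)–(e): forbidden (parity).
(b)–(c): forbidden (ΔS, ΔL, ΔJ).
(b)–(d): forbidden (ΔS, ΔL, ΔJ).
(b)–(e): forbidden (parity, ΔS, ΔL, ΔJ).
(c)–(d): forbidden (parity, ΔJ).
(c)–(e): forbidden (ΔJ).
(d)–(e): allowed.
Allowed pairs: 3 of 10.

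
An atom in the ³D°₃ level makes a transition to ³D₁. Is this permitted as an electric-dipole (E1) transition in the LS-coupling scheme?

forbidden

Initial level: S=1, L=2, J=3, parity odd. Final level: S=1, L=2, J=1, parity even.
ΔS = 0: S: 1 → 1 — ✓.
Parity must change: odd → even — ✓.
ΔJ = 0, ±1 (not J=0↔0): J: 3 → 1, ΔJ = -2 — ✗.
ΔL = 0, ±1 (not L=0↔0): L: 2 → 2, ΔL = +0 — ✓.
Rule(s) violated: ΔJ.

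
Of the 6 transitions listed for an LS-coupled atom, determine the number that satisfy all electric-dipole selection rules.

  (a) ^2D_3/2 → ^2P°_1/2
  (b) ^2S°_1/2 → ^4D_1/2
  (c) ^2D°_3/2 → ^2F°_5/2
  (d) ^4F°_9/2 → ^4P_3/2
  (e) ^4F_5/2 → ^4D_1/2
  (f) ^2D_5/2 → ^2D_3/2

(a) allowed
(b) forbidden (ΔS, ΔL fail)
(c) forbidden (parity fails)
(d) forbidden (ΔL, ΔJ fail)
(e) forbidden (parity, ΔJ fail)
(f) forbidden (parity fails)
Total allowed: 1 of 6.

1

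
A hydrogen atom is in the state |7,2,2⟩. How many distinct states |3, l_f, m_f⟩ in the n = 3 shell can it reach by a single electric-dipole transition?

E1 requires Δl = ±1, so l_f ∈ {1, 3}; with 0 ≤ l_f ≤ n_f−1 = 2, the allowed l_f values are {1}.
For l_f = 1: m_f ∈ {m_i−1, m_i, m_i+1} ∩ [−1, 1] = {1} → 1 state.
Total: 1.

1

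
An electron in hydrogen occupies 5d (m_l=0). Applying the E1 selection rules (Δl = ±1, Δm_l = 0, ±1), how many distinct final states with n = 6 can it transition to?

E1 requires Δl = ±1, so l_f ∈ {1, 3}; with 0 ≤ l_f ≤ n_f−1 = 5, the allowed l_f values are {1, 3}.
For l_f = 1: m_f ∈ {m_i−1, m_i, m_i+1} ∩ [−1, 1] = {-1, 0, 1} → 3 states.
For l_f = 3: m_f ∈ {m_i−1, m_i, m_i+1} ∩ [−3, 3] = {-1, 0, 1} → 3 states.
Total: 6.

6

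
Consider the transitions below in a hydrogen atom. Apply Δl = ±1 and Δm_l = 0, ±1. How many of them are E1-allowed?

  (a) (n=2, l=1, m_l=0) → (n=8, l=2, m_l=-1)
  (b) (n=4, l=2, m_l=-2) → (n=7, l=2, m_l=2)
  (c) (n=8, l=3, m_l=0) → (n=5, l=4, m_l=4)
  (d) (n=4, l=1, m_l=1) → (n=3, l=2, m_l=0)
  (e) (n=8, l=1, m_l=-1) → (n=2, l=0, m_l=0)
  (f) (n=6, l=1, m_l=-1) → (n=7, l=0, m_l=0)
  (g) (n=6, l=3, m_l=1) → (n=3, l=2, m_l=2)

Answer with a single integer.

5

(a) allowed
(b) forbidden — Δl = +0 (E1 requires Δl = ±1); Δm_l = +4 (E1 requires Δm_l = 0, ±1)
(c) forbidden — Δm_l = +4 (E1 requires Δm_l = 0, ±1)
(d) allowed
(e) allowed
(f) allowed
(g) allowed
Total allowed: 5 of 7.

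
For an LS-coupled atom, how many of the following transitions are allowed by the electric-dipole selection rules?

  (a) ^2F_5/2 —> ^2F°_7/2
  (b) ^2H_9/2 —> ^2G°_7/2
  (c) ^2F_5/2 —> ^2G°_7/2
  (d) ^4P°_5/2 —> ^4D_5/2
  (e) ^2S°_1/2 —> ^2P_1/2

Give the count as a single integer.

5

(a) allowed
(b) allowed
(c) allowed
(d) allowed
(e) allowed
Total allowed: 5 of 5.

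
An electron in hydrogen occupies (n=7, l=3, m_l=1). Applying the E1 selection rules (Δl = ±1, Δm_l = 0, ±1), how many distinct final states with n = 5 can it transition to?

E1 requires Δl = ±1, so l_f ∈ {2, 4}; with 0 ≤ l_f ≤ n_f−1 = 4, the allowed l_f values are {2, 4}.
For l_f = 2: m_f ∈ {m_i−1, m_i, m_i+1} ∩ [−2, 2] = {0, 1, 2} → 3 states.
For l_f = 4: m_f ∈ {m_i−1, m_i, m_i+1} ∩ [−4, 4] = {0, 1, 2} → 3 states.
Total: 6.

6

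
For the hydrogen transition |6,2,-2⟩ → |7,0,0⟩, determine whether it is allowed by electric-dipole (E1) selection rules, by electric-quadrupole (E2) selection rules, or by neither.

Δl = 0 − 2 = -2; l_i + l_f = 2.
Δm_l = +2.
E1 (Δl = ±1, |Δm_l| ≤ 1): not satisfied.
E2 (Δl = 0,±2, l_i+l_f ≥ 2, |Δm_l| ≤ 2): satisfied.

E2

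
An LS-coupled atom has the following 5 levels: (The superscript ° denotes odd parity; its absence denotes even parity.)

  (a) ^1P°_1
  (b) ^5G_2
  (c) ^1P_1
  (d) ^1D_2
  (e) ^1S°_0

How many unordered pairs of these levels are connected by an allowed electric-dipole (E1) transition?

(a)–(b): forbidden (ΔS, ΔL).
(a)–(c): allowed.
(a)–(d): allowed.
(a)–(e): forbidden (parity).
(b)–(c): forbidden (parity, ΔS, ΔL).
(b)–(d): forbidden (parity, ΔS, ΔL).
(b)–(e): forbidden (ΔS, ΔL, ΔJ).
(c)–(d): forbidden (parity).
(c)–(e): allowed.
(d)–(e): forbidden (ΔL, ΔJ).
Allowed pairs: 3 of 10.

3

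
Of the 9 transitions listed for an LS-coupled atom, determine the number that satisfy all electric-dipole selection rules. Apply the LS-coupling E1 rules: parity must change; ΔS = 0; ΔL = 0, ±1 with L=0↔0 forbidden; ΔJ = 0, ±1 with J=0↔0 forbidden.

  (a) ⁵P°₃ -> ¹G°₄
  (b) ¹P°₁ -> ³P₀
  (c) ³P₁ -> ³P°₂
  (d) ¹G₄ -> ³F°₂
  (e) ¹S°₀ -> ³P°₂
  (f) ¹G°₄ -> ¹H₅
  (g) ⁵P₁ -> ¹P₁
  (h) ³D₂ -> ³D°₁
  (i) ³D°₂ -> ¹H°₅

(a) forbidden (parity, ΔS, ΔL fail)
(b) forbidden (ΔS fails)
(c) allowed
(d) forbidden (ΔS, ΔJ fail)
(e) forbidden (parity, ΔS, ΔJ fail)
(f) allowed
(g) forbidden (parity, ΔS fail)
(h) allowed
(i) forbidden (parity, ΔS, ΔL, ΔJ fail)
Total allowed: 3 of 9.

3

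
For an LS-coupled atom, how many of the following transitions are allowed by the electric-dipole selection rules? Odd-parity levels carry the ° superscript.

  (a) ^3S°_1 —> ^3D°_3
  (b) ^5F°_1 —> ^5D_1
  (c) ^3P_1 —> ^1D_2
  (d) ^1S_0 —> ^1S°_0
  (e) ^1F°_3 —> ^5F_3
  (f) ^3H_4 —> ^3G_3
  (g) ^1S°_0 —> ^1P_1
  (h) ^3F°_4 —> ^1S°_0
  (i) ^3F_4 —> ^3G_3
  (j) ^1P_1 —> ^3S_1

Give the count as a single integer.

2

(a) forbidden (parity, ΔL, ΔJ fail)
(b) allowed
(c) forbidden (parity, ΔS fail)
(d) forbidden (ΔL, ΔJ fail)
(e) forbidden (ΔS fails)
(f) forbidden (parity fails)
(g) allowed
(h) forbidden (parity, ΔS, ΔL, ΔJ fail)
(i) forbidden (parity fails)
(j) forbidden (parity, ΔS fail)
Total allowed: 2 of 10.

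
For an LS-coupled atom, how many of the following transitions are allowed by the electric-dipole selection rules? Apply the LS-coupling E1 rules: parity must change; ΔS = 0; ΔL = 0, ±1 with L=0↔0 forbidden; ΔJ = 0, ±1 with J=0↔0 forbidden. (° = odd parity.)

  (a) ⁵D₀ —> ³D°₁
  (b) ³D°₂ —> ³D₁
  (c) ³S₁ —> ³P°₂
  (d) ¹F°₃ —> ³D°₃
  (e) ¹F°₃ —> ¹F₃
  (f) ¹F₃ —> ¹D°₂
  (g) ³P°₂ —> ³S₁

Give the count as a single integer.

5

(a) forbidden (ΔS fails)
(b) allowed
(c) allowed
(d) forbidden (parity, ΔS fail)
(e) allowed
(f) allowed
(g) allowed
Total allowed: 5 of 7.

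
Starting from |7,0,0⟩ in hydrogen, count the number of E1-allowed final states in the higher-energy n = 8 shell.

3

E1 requires Δl = ±1, so l_f ∈ {-1, 1}; with 0 ≤ l_f ≤ n_f−1 = 7, the allowed l_f values are {1}.
For l_f = 1: m_f ∈ {m_i−1, m_i, m_i+1} ∩ [−1, 1] = {-1, 0, 1} → 3 states.
Total: 3.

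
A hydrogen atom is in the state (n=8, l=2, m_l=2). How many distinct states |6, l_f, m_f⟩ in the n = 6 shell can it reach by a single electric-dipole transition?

E1 requires Δl = ±1, so l_f ∈ {1, 3}; with 0 ≤ l_f ≤ n_f−1 = 5, the allowed l_f values are {1, 3}.
For l_f = 1: m_f ∈ {m_i−1, m_i, m_i+1} ∩ [−1, 1] = {1} → 1 state.
For l_f = 3: m_f ∈ {m_i−1, m_i, m_i+1} ∩ [−3, 3] = {1, 2, 3} → 3 states.
Total: 4.

4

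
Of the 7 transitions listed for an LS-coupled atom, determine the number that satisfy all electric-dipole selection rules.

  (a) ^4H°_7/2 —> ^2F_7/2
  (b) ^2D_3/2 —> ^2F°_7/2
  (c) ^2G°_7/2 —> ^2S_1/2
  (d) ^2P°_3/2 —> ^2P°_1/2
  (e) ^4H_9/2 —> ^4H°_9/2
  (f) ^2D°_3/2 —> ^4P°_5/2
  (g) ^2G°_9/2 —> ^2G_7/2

(a) forbidden (ΔS, ΔL fail)
(b) forbidden (ΔJ fails)
(c) forbidden (ΔL, ΔJ fail)
(d) forbidden (parity fails)
(e) allowed
(f) forbidden (parity, ΔS fail)
(g) allowed
Total allowed: 2 of 7.

2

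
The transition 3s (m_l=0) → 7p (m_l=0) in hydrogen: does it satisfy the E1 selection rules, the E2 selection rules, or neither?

Δl = 1 − 0 = +1; l_i + l_f = 1.
Δm_l = +0.
E1 (Δl = ±1, |Δm_l| ≤ 1): satisfied.
E2 (Δl = 0,±2, l_i+l_f ≥ 2, |Δm_l| ≤ 2): not satisfied.

E1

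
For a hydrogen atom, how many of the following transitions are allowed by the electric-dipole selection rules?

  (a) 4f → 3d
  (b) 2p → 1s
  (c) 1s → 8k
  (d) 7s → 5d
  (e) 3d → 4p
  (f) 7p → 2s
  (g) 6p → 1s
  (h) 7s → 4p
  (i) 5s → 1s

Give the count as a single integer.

6

(a) allowed
(b) allowed
(c) forbidden — Δl = +7 (E1 requires Δl = ±1)
(d) forbidden — Δl = +2 (E1 requires Δl = ±1)
(e) allowed
(f) allowed
(g) allowed
(h) allowed
(i) forbidden — Δl = +0 (E1 requires Δl = ±1)
Total allowed: 6 of 9.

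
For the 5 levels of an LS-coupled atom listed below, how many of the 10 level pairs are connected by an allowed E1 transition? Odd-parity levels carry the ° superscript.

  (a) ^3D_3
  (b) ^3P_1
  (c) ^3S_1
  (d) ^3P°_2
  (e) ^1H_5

3

(a)–(b): forbidden (parity, ΔJ).
(a)–(c): forbidden (parity, ΔL, ΔJ).
(a)–(d): allowed.
(a)–(e): forbidden (parity, ΔS, ΔL, ΔJ).
(b)–(c): forbidden (parity).
(b)–(d): allowed.
(b)–(e): forbidden (parity, ΔS, ΔL, ΔJ).
(c)–(d): allowed.
(c)–(e): forbidden (parity, ΔS, ΔL, ΔJ).
(d)–(e): forbidden (ΔS, ΔL, ΔJ).
Allowed pairs: 3 of 10.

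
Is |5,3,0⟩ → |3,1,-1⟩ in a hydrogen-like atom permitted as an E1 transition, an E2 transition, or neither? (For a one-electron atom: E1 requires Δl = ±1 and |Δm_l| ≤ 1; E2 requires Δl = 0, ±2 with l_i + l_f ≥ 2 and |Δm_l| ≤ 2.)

Δl = 1 − 3 = -2; l_i + l_f = 4.
Δm_l = -1.
E1 (Δl = ±1, |Δm_l| ≤ 1): not satisfied.
E2 (Δl = 0,±2, l_i+l_f ≥ 2, |Δm_l| ≤ 2): satisfied.

E2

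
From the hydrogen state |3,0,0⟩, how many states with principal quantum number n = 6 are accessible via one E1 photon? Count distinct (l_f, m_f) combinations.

3

E1 requires Δl = ±1, so l_f ∈ {-1, 1}; with 0 ≤ l_f ≤ n_f−1 = 5, the allowed l_f values are {1}.
For l_f = 1: m_f ∈ {m_i−1, m_i, m_i+1} ∩ [−1, 1] = {-1, 0, 1} → 3 states.
Total: 3.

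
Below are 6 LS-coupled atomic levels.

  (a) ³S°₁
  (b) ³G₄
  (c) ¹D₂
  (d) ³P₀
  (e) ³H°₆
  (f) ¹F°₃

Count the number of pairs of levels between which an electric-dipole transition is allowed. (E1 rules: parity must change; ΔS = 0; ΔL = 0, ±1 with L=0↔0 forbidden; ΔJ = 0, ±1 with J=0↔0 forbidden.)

2

(a)–(b): forbidden (ΔL, ΔJ).
(a)–(c): forbidden (ΔS, ΔL).
(a)–(d): allowed.
(a)–(e): forbidden (parity, ΔL, ΔJ).
(a)–(f): forbidden (parity, ΔS, ΔL, ΔJ).
(b)–(c): forbidden (parity, ΔS, ΔL, ΔJ).
(b)–(d): forbidden (parity, ΔL, ΔJ).
(b)–(e): forbidden (ΔJ).
(b)–(f): forbidden (ΔS).
(c)–(d): forbidden (parity, ΔS, ΔJ).
(c)–(e): forbidden (ΔS, ΔL, ΔJ).
(c)–(f): allowed.
(d)–(e): forbidden (ΔL, ΔJ).
(d)–(f): forbidden (ΔS, ΔL, ΔJ).
(e)–(f): forbidden (parity, ΔS, ΔL, ΔJ).
Allowed pairs: 2 of 15.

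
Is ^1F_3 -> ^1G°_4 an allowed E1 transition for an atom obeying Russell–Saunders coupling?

allowed

Parity must change: even → odd — ✓.
ΔS = 0: S: 0 → 0 — ✓.
ΔL = 0, ±1 (not L=0↔0): L: 3 → 4, ΔL = +1 — ✓.
ΔJ = 0, ±1 (not J=0↔0): J: 3 → 4, ΔJ = +1 — ✓.
All four E1 rules are satisfied.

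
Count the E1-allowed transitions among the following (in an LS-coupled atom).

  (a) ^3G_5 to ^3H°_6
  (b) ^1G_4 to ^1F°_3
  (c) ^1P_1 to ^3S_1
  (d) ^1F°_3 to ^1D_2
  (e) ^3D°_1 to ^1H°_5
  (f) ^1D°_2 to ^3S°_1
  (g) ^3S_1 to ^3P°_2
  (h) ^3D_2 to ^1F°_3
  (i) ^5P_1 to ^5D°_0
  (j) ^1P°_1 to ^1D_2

6

(a) allowed
(b) allowed
(c) forbidden (parity, ΔS fail)
(d) allowed
(e) forbidden (parity, ΔS, ΔL, ΔJ fail)
(f) forbidden (parity, ΔS, ΔL fail)
(g) allowed
(h) forbidden (ΔS fails)
(i) allowed
(j) allowed
Total allowed: 6 of 10.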